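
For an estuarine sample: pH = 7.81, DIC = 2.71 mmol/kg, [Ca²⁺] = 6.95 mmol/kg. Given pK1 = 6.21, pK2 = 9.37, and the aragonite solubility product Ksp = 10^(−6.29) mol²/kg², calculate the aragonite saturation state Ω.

Ω = 0.961

α₂ = 1 / (1 + [H⁺]/K2 + [H⁺]²/(K1K2)) = 1 / (1 + 10^+1.56 + 10^-0.04)
   = 1 / (1 + 36.308 + 0.91201) = 1/38.220 = 0.02616
[CO3²⁻] = α₂ × DIC = 0.02616 × 2.71 = 0.07091 mmol/kg
Ksp = 10^(−6.29) = 5.129×10^-7
Ω = [Ca²⁺][CO3²⁻]/Ksp = (6.95×10^-3)(7.091×10^-5) / 5.129×10^-7 = 0.961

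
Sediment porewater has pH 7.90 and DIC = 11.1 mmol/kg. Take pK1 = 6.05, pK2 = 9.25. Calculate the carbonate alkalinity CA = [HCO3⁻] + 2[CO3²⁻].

CA = [HCO3⁻] + 2[CO3²⁻] = (α₁ + 2α₂)·DIC
At pH 7.90: [H⁺]/K1 = 10^-1.85 = 0.014125, K2/[H⁺] = 10^-1.35 = 0.044668
α₁ = 1/(1 + 0.014125 + 0.044668) = 1/1.0588 = 0.9445; α₂ = α₁·K2/[H⁺] = 0.04219
α₁ + 2α₂ = 1.0288
CA = 1.0288 × 11.1 = 11.4 mmol/kg

CA = 11.4 mmol/kg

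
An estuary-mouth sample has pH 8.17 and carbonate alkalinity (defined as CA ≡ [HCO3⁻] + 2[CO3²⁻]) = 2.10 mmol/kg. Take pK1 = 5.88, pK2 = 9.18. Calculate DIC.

CA = [HCO3⁻] + 2[CO3²⁻] = (α₁ + 2α₂)·DIC
At pH 8.17: [H⁺]/K1 = 10^-2.29 = 0.0051286, K2/[H⁺] = 10^-1.01 = 0.097724
α₁ = 1/(1 + 0.0051286 + 0.097724) = 1/1.1029 = 0.9067; α₂ = α₁·K2/[H⁺] = 0.08861
α₁ + 2α₂ = 1.0840
DIC = CA / (α₁ + 2α₂) = 2.10 / 1.0840 = 1.94 mmol/kg

DIC = 1.94 mmol/kg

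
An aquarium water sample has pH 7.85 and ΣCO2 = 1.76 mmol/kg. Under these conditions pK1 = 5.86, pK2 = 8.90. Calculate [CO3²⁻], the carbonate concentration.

[CO3²⁻] = 0.143 mmol/kg

α₂ = 1 / (1 + [H⁺]/K2 + [H⁺]²/(K1K2)) = 1 / (1 + 10^+1.05 + 10^-0.94)
   = 1 / (1 + 11.220 + 0.11482) = 1/12.335 = 0.08107
[CO3²⁻] = α₂ × DIC = 0.08107 × 1.76 = 0.143 mmol/kg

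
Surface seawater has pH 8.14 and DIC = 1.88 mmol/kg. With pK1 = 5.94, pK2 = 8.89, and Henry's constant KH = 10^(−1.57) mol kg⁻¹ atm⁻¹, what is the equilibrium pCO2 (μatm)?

pCO2 = 372 μatm

α₀ = 1 / (1 + K1/[H⁺] + K1K2/[H⁺]²) = 1 / (1 + 10^+2.20 + 10^+1.45)
   = 1 / (1 + 158.49 + 28.184) = 1/187.67 = 0.005328
[CO2*] = α₀ × DIC = 0.005328 × 1.88 = 0.01002 mmol/kg = 10.02 μmol/kg
pCO2 = [CO2*]/KH = 1.002×10^-5 / 2.692×10^-2 = 372 μatm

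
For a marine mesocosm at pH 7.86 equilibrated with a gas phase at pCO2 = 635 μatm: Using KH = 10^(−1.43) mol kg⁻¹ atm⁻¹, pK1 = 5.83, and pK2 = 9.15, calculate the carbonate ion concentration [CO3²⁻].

[CO2*] = KH · pCO2 = 10^(−1.43) × 635×10^-6 = 2.359×10^-5 mol/kg
α₀ = 1/(1 + K1/[H⁺] + K1K2/[H⁺]²) = 1/(1 + 10^+2.03 + 10^+0.74) = 0.008799
DIC = [CO2*]/α₀ = 2.359×10^-5 / 0.008799 = 2.681 mmol/kg
[CO3²⁻] = α₂·DIC; α₂ = 0.04835, so [CO3²⁻] = 0.04835 × 2.681 = 0.130 mmol/kg

[CO3²⁻] = 0.130 mmol/kg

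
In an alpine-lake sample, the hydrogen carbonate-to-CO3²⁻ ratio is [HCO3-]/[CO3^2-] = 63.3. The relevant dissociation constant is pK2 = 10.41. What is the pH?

pH = 8.61

From K2 = [H⁺][CO3^2-]/[HCO3-]:  pH = pK2 − log₁₀([HCO3-]/[CO3^2-])
log₁₀(63.3) = +1.801
pH = 10.41 − (+1.801) = 8.61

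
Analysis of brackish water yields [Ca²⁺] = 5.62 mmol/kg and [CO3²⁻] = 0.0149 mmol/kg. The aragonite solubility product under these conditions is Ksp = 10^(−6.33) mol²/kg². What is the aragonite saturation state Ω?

Ksp = 10^(−6.33) = 4.677×10^-7
Ω = [Ca²⁺][CO3²⁻]/Ksp = (5.62×10^-3)(0.0149×10^-3) / 4.677×10^-7 = 0.179

Ω = 0.179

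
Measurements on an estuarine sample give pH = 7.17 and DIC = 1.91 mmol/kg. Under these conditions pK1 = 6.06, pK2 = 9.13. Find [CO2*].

α₀ = 1 / (1 + K1/[H⁺] + K1K2/[H⁺]²) = 1 / (1 + 10^+1.11 + 10^-0.85)
   = 1 / (1 + 12.882 + 0.14125) = 1/14.024 = 0.07131
[CO2*] = α₀ × DIC = 0.07131 × 1.91 = 0.136 mmol/kg

[CO2*] = 0.136 mmol/kg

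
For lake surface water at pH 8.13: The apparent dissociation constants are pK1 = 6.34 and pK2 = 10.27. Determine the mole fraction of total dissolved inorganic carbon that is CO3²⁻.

α₂ = 0.00708

α₂ = 1 / (1 + [H⁺]/K2 + [H⁺]²/(K1K2)) = 1 / (1 + 10^+2.14 + 10^+0.35)
   = 1 / (1 + 138.04 + 2.2387) = 1/141.28 = 0.007078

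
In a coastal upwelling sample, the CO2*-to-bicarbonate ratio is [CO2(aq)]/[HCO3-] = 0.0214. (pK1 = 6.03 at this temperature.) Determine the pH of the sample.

From K1 = [H⁺][HCO3-]/[CO2(aq)]:  pH = pK1 − log₁₀([CO2(aq)]/[HCO3-])
log₁₀(0.0214) = -1.670
pH = 6.03 − (-1.670) = 7.70

pH = 7.70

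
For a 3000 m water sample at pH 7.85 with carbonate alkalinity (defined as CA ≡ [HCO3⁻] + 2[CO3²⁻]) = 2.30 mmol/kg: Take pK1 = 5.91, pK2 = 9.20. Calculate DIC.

DIC = 2.23 mmol/kg

CA = [HCO3⁻] + 2[CO3²⁻] = (α₁ + 2α₂)·DIC
At pH 7.85: [H⁺]/K1 = 10^-1.94 = 0.011482, K2/[H⁺] = 10^-1.35 = 0.044668
α₁ = 1/(1 + 0.011482 + 0.044668) = 1/1.0561 = 0.9468; α₂ = α₁·K2/[H⁺] = 0.04229
α₁ + 2α₂ = 1.0314
DIC = CA / (α₁ + 2α₂) = 2.30 / 1.0314 = 2.23 mmol/kg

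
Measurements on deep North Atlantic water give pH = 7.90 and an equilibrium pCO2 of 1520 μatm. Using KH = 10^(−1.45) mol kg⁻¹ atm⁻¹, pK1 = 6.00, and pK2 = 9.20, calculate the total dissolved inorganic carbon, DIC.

DIC = 4.55 mmol/kg

[CO2*] = KH · pCO2 = 10^(−1.45) × 1520×10^-6 = 5.393×10^-5 mol/kg
α₀ = 1/(1 + K1/[H⁺] + K1K2/[H⁺]²) = 1/(1 + 10^+1.90 + 10^+0.60) = 0.01185
DIC = [CO2*]/α₀ = 5.393×10^-5 / 0.01185 = 4.55 mmol/kg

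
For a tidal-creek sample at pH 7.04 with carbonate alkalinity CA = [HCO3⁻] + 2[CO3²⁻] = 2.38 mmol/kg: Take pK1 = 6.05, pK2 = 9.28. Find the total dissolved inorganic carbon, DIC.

CA = [HCO3⁻] + 2[CO3²⁻] = (α₁ + 2α₂)·DIC
At pH 7.04: [H⁺]/K1 = 10^-0.99 = 0.10233, K2/[H⁺] = 10^-2.24 = 0.0057544
α₁ = 1/(1 + 0.10233 + 0.0057544) = 1/1.1081 = 0.9025; α₂ = α₁·K2/[H⁺] = 0.005193
α₁ + 2α₂ = 0.9128
DIC = CA / (α₁ + 2α₂) = 2.38 / 0.9128 = 2.61 mmol/kg

DIC = 2.61 mmol/kg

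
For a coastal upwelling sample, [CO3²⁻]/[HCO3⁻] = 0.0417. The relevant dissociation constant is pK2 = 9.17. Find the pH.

pH = 7.79

From K2 = [H⁺][CO3²⁻]/[HCO3⁻]:  pH = pK2 + log₁₀([CO3²⁻]/[HCO3⁻])
log₁₀(0.0417) = -1.380
pH = 9.17 + (-1.380) = 7.79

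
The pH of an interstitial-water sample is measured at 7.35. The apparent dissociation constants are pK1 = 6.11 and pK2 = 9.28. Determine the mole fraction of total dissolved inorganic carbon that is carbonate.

α₂ = 0.0110

α₂ = 1 / (1 + [H⁺]/K2 + [H⁺]²/(K1K2)) = 1 / (1 + 10^+1.93 + 10^+0.69)
   = 1 / (1 + 85.114 + 4.8978) = 1/91.012 = 0.01099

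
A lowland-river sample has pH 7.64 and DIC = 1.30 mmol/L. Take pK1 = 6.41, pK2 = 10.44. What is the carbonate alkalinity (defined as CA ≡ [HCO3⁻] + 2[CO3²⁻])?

CA = [HCO3⁻] + 2[CO3²⁻] = (α₁ + 2α₂)·DIC
At pH 7.64: [H⁺]/K1 = 10^-1.23 = 0.058884, K2/[H⁺] = 10^-2.80 = 0.0015849
α₁ = 1/(1 + 0.058884 + 0.0015849) = 1/1.0605 = 0.9430; α₂ = α₁·K2/[H⁺] = 0.001495
α₁ + 2α₂ = 0.9460
CA = 0.9460 × 1.30 = 1.23 mmol/L

CA = 1.23 mmol/L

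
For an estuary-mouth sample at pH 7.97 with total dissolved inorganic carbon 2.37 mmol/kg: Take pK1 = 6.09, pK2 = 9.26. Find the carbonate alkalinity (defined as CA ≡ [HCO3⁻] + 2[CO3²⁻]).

CA = [HCO3⁻] + 2[CO3²⁻] = (α₁ + 2α₂)·DIC
At pH 7.97: [H⁺]/K1 = 10^-1.88 = 0.013183, K2/[H⁺] = 10^-1.29 = 0.051286
α₁ = 1/(1 + 0.013183 + 0.051286) = 1/1.0645 = 0.9394; α₂ = α₁·K2/[H⁺] = 0.04818
α₁ + 2α₂ = 1.0358
CA = 1.0358 × 2.37 = 2.45 mmol/kg

CA = 2.45 mmol/kg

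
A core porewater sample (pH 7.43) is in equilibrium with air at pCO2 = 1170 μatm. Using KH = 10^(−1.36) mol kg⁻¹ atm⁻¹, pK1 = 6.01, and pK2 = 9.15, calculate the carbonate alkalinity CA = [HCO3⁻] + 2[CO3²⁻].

CA = 1.39 mmol/kg

[CO2*] = KH · pCO2 = 10^(−1.36) × 1170×10^-6 = 5.107×10^-5 mol/kg
α₀ = 1/(1 + K1/[H⁺] + K1K2/[H⁺]²) = 1/(1 + 10^+1.42 + 10^-0.30) = 0.03597
DIC = [CO2*]/α₀ = 5.107×10^-5 / 0.03597 = 1.420 mmol/kg
CA = (α₁ + 2α₂)·DIC = (0.9460 + 2×0.01803) × 1.420 = 1.39 mmol/kg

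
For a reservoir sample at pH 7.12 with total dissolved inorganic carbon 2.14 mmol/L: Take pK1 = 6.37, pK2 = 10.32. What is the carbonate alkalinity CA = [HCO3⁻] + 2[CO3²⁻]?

CA = 1.82 mmol/L

CA = [HCO3⁻] + 2[CO3²⁻] = (α₁ + 2α₂)·DIC
At pH 7.12: [H⁺]/K1 = 10^-0.75 = 0.17783, K2/[H⁺] = 10^-3.20 = 0.00063096
α₁ = 1/(1 + 0.17783 + 0.00063096) = 1/1.1785 = 0.8486; α₂ = α₁·K2/[H⁺] = 0.0005354
α₁ + 2α₂ = 0.8496
CA = 0.8496 × 2.14 = 1.82 mmol/L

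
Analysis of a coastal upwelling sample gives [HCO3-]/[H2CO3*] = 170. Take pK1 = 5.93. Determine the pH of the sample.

From K1 = [H⁺][HCO3-]/[H2CO3*]:  pH = pK1 + log₁₀([HCO3-]/[H2CO3*])
log₁₀(170) = +2.230
pH = 5.93 + (+2.230) = 8.16

pH = 8.16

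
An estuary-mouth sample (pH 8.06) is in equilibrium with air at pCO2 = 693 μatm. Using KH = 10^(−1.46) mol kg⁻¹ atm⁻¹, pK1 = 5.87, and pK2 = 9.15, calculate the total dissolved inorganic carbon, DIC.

[CO2*] = KH · pCO2 = 10^(−1.46) × 693×10^-6 = 2.403×10^-5 mol/kg
α₀ = 1/(1 + K1/[H⁺] + K1K2/[H⁺]²) = 1/(1 + 10^+2.19 + 10^+1.10) = 0.005936
DIC = [CO2*]/α₀ = 2.403×10^-5 / 0.005936 = 4.05 mmol/kg

DIC = 4.05 mmol/kg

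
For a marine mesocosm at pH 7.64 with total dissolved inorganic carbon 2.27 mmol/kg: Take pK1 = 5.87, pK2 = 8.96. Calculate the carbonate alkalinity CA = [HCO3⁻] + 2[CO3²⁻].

CA = [HCO3⁻] + 2[CO3²⁻] = (α₁ + 2α₂)·DIC
At pH 7.64: [H⁺]/K1 = 10^-1.77 = 0.016982, K2/[H⁺] = 10^-1.32 = 0.047863
α₁ = 1/(1 + 0.016982 + 0.047863) = 1/1.0648 = 0.9391; α₂ = α₁·K2/[H⁺] = 0.04495
α₁ + 2α₂ = 1.0290
CA = 1.0290 × 2.27 = 2.34 mmol/kg

CA = 2.34 mmol/kg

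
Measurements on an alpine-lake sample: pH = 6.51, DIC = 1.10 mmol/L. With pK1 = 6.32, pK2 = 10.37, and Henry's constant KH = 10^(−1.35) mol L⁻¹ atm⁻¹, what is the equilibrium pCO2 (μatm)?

α₀ = 1 / (1 + K1/[H⁺] + K1K2/[H⁺]²) = 1 / (1 + 10^+0.19 + 10^-3.67)
   = 1 / (1 + 1.5488 + 0.00021380) = 1/2.5490 = 0.3923
[CO2*] = α₀ × DIC = 0.3923 × 1.10 = 0.4315 mmol/L
pCO2 = [CO2*]/KH = 4.315×10^-4 / 4.467×10^-2 = 9660 μatm

pCO2 = 9660 μatm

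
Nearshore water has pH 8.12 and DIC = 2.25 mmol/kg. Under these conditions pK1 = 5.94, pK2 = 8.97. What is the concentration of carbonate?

[CO3²⁻] = 0.277 mmol/kg

α₂ = 1 / (1 + [H⁺]/K2 + [H⁺]²/(K1K2)) = 1 / (1 + 10^+0.85 + 10^-1.33)
   = 1 / (1 + 7.0795 + 0.046774) = 1/8.1262 = 0.1231
[CO3²⁻] = α₂ × DIC = 0.1231 × 2.25 = 0.277 mmol/kg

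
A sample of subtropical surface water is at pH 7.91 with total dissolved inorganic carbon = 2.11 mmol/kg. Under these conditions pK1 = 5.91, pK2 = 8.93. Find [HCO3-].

[HCO3⁻] = 1.91 mmol/kg

α₁ = 1 / (1 + [H⁺]/K1 + K2/[H⁺]) = 1 / (1 + 10^-2.00 + 10^-1.02)
   = 1 / (1 + 0.010000 + 0.095499) = 1/1.1055 = 0.9046
[HCO3⁻] = α₁ × DIC = 0.9046 × 2.11 = 1.91 mmol/kg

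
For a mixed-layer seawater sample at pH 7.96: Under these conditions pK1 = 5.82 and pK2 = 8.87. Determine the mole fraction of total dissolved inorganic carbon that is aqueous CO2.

α₀ = 0.00641

α₀ = 1 / (1 + K1/[H⁺] + K1K2/[H⁺]²) = 1 / (1 + 10^+2.14 + 10^+1.23)
   = 1 / (1 + 138.04 + 16.982) = 1/156.02 = 0.006409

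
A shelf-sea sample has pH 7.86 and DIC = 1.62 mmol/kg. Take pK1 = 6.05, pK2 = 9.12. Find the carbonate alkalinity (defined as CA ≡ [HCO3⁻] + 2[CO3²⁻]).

CA = [HCO3⁻] + 2[CO3²⁻] = (α₁ + 2α₂)·DIC
At pH 7.86: [H⁺]/K1 = 10^-1.81 = 0.015488, K2/[H⁺] = 10^-1.26 = 0.054954
α₁ = 1/(1 + 0.015488 + 0.054954) = 1/1.0704 = 0.9342; α₂ = α₁·K2/[H⁺] = 0.05134
α₁ + 2α₂ = 1.0369
CA = 1.0369 × 1.62 = 1.68 mmol/kg

CA = 1.68 mmol/kg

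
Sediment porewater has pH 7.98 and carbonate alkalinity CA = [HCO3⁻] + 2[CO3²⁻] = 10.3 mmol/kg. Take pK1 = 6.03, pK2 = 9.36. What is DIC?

DIC = 10.0 mmol/kg

CA = [HCO3⁻] + 2[CO3²⁻] = (α₁ + 2α₂)·DIC
At pH 7.98: [H⁺]/K1 = 10^-1.95 = 0.011220, K2/[H⁺] = 10^-1.38 = 0.041687
α₁ = 1/(1 + 0.011220 + 0.041687) = 1/1.0529 = 0.9498; α₂ = α₁·K2/[H⁺] = 0.03959
α₁ + 2α₂ = 1.0289
DIC = CA / (α₁ + 2α₂) = 10.3 / 1.0289 = 10.0 mmol/kg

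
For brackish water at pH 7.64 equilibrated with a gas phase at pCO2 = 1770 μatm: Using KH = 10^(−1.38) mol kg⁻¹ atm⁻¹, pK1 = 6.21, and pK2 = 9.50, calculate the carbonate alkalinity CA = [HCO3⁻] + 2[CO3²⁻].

CA = 2.04 mmol/kg

[CO2*] = KH · pCO2 = 10^(−1.38) × 1770×10^-6 = 7.379×10^-5 mol/kg
α₀ = 1/(1 + K1/[H⁺] + K1K2/[H⁺]²) = 1/(1 + 10^+1.43 + 10^-0.43) = 0.03535
DIC = [CO2*]/α₀ = 7.379×10^-5 / 0.03535 = 2.087 mmol/kg
CA = (α₁ + 2α₂)·DIC = (0.9515 + 2×0.01313) × 2.087 = 2.04 mmol/kg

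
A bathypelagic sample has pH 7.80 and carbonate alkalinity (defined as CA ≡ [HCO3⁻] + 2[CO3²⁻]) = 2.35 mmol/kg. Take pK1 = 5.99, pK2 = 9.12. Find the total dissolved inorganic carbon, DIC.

CA = [HCO3⁻] + 2[CO3²⁻] = (α₁ + 2α₂)·DIC
At pH 7.80: [H⁺]/K1 = 10^-1.81 = 0.015488, K2/[H⁺] = 10^-1.32 = 0.047863
α₁ = 1/(1 + 0.015488 + 0.047863) = 1/1.0634 = 0.9404; α₂ = α₁·K2/[H⁺] = 0.04501
α₁ + 2α₂ = 1.0304
DIC = CA / (α₁ + 2α₂) = 2.35 / 1.0304 = 2.28 mmol/kg

DIC = 2.28 mmol/kg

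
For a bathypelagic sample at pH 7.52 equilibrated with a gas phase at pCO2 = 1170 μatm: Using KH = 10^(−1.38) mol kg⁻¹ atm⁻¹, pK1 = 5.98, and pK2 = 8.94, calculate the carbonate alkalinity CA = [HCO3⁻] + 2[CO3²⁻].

CA = 1.82 mmol/kg

[CO2*] = KH · pCO2 = 10^(−1.38) × 1170×10^-6 = 4.877×10^-5 mol/kg
α₀ = 1/(1 + K1/[H⁺] + K1K2/[H⁺]²) = 1/(1 + 10^+1.54 + 10^+0.12) = 0.02703
DIC = [CO2*]/α₀ = 4.877×10^-5 / 0.02703 = 1.804 mmol/kg
CA = (α₁ + 2α₂)·DIC = (0.9373 + 2×0.03564) × 1.804 = 1.82 mmol/kg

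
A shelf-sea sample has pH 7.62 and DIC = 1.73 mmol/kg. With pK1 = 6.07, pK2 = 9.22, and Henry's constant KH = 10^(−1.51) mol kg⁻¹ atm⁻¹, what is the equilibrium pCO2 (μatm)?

α₀ = 1 / (1 + K1/[H⁺] + K1K2/[H⁺]²) = 1 / (1 + 10^+1.55 + 10^-0.05)
   = 1 / (1 + 35.481 + 0.89125) = 1/37.373 = 0.02676
[CO2*] = α₀ × DIC = 0.02676 × 1.73 = 0.04629 mmol/kg
pCO2 = [CO2*]/KH = 4.629×10^-5 / 3.090×10^-2 = 1500 μatm

pCO2 = 1500 μatm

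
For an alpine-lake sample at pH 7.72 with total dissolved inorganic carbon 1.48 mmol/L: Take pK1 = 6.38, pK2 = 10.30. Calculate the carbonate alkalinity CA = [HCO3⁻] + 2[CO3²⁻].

CA = 1.42 mmol/L

CA = [HCO3⁻] + 2[CO3²⁻] = (α₁ + 2α₂)·DIC
At pH 7.72: [H⁺]/K1 = 10^-1.34 = 0.045709, K2/[H⁺] = 10^-2.58 = 0.0026303
α₁ = 1/(1 + 0.045709 + 0.0026303) = 1/1.0483 = 0.9539; α₂ = α₁·K2/[H⁺] = 0.002509
α₁ + 2α₂ = 0.9589
CA = 0.9589 × 1.48 = 1.42 mmol/L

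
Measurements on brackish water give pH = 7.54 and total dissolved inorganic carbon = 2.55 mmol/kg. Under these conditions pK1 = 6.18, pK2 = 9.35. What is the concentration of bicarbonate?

α₁ = 1 / (1 + [H⁺]/K1 + K2/[H⁺]) = 1 / (1 + 10^-1.36 + 10^-1.81)
   = 1 / (1 + 0.043652 + 0.015488) = 1/1.0591 = 0.9442
[HCO3⁻] = α₁ × DIC = 0.9442 × 2.55 = 2.41 mmol/kg

[HCO3⁻] = 2.41 mmol/kg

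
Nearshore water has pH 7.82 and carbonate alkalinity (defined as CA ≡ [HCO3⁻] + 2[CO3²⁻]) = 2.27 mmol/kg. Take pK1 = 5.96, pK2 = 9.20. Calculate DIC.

DIC = 2.21 mmol/kg

CA = [HCO3⁻] + 2[CO3²⁻] = (α₁ + 2α₂)·DIC
At pH 7.82: [H⁺]/K1 = 10^-1.86 = 0.013804, K2/[H⁺] = 10^-1.38 = 0.041687
α₁ = 1/(1 + 0.013804 + 0.041687) = 1/1.0555 = 0.9474; α₂ = α₁·K2/[H⁺] = 0.03950
α₁ + 2α₂ = 1.0264
DIC = CA / (α₁ + 2α₂) = 2.27 / 1.0264 = 2.21 mmol/kg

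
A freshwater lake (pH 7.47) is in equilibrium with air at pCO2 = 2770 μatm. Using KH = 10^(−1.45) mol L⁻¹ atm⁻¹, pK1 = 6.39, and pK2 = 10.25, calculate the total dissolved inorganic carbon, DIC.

DIC = 1.28 mmol/L

[CO2*] = KH · pCO2 = 10^(−1.45) × 2770×10^-6 = 9.828×10^-5 mol/L
α₀ = 1/(1 + K1/[H⁺] + K1K2/[H⁺]²) = 1/(1 + 10^+1.08 + 10^-1.70) = 0.07667
DIC = [CO2*]/α₀ = 9.828×10^-5 / 0.07667 = 1.28 mmol/L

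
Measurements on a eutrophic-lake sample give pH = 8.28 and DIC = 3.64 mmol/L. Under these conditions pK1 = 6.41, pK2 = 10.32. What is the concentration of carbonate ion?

[CO3²⁻] = 0.0325 mmol/L

α₂ = 1 / (1 + [H⁺]/K2 + [H⁺]²/(K1K2)) = 1 / (1 + 10^+2.04 + 10^+0.17)
   = 1 / (1 + 109.65 + 1.4791) = 1/112.13 = 0.008918
[CO3²⁻] = α₂ × DIC = 0.008918 × 3.64 = 0.0325 mmol/L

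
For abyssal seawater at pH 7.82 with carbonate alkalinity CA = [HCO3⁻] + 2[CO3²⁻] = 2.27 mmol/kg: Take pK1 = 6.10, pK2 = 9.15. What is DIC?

CA = [HCO3⁻] + 2[CO3²⁻] = (α₁ + 2α₂)·DIC
At pH 7.82: [H⁺]/K1 = 10^-1.72 = 0.019055, K2/[H⁺] = 10^-1.33 = 0.046774
α₁ = 1/(1 + 0.019055 + 0.046774) = 1/1.0658 = 0.9382; α₂ = α₁·K2/[H⁺] = 0.04388
α₁ + 2α₂ = 1.0260
DIC = CA / (α₁ + 2α₂) = 2.27 / 1.0260 = 2.21 mmol/kg

DIC = 2.21 mmol/kg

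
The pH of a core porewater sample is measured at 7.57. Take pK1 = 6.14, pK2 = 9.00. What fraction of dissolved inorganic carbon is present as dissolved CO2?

α₀ = 1 / (1 + K1/[H⁺] + K1K2/[H⁺]²) = 1 / (1 + 10^+1.43 + 10^+0.00)
   = 1 / (1 + 26.915 + 1.0000) = 1/28.915 = 0.03458

α₀ = 0.0346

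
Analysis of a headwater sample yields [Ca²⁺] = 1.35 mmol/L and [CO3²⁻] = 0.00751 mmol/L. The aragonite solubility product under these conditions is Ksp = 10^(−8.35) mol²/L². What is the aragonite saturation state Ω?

Ω = 2.27

Ksp = 10^(−8.35) = 4.467×10^-9
Ω = [Ca²⁺][CO3²⁻]/Ksp = (1.35×10^-3)(0.00751×10^-3) / 4.467×10^-9 = 2.27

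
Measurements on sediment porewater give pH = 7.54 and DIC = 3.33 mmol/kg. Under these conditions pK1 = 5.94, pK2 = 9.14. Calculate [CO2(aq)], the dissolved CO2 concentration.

α₀ = 1 / (1 + K1/[H⁺] + K1K2/[H⁺]²) = 1 / (1 + 10^+1.60 + 10^+0.00)
   = 1 / (1 + 39.811 + 1.0000) = 1/41.811 = 0.02392
[CO2*] = α₀ × DIC = 0.02392 × 3.33 = 0.0796 mmol/kg

[CO2*] = 0.0796 mmol/kg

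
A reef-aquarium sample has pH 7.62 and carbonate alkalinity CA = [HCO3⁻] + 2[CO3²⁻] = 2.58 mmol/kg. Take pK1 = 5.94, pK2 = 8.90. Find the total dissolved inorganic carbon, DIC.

DIC = 2.51 mmol/kg

CA = [HCO3⁻] + 2[CO3²⁻] = (α₁ + 2α₂)·DIC
At pH 7.62: [H⁺]/K1 = 10^-1.68 = 0.020893, K2/[H⁺] = 10^-1.28 = 0.052481
α₁ = 1/(1 + 0.020893 + 0.052481) = 1/1.0734 = 0.9316; α₂ = α₁·K2/[H⁺] = 0.04889
α₁ + 2α₂ = 1.0294
DIC = CA / (α₁ + 2α₂) = 2.58 / 1.0294 = 2.51 mmol/kg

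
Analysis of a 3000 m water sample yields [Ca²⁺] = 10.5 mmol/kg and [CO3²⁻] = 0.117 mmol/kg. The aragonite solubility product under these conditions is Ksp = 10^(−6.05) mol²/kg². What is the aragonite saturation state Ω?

Ksp = 10^(−6.05) = 8.913×10^-7
Ω = [Ca²⁺][CO3²⁻]/Ksp = (10.5×10^-3)(0.117×10^-3) / 8.913×10^-7 = 1.38

Ω = 1.38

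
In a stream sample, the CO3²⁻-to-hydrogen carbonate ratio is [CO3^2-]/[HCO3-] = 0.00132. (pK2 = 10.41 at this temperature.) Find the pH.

pH = 7.53

From K2 = [H⁺][CO3^2-]/[HCO3-]:  pH = pK2 + log₁₀([CO3^2-]/[HCO3-])
log₁₀(0.00132) = -2.879
pH = 10.41 + (-2.879) = 7.53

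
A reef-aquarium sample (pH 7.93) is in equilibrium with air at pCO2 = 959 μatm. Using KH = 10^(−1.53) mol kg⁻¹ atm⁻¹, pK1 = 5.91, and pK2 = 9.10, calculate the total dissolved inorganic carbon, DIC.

DIC = 3.19 mmol/kg

[CO2*] = KH · pCO2 = 10^(−1.53) × 959×10^-6 = 2.830×10^-5 mol/kg
α₀ = 1/(1 + K1/[H⁺] + K1K2/[H⁺]²) = 1/(1 + 10^+2.02 + 10^+0.85) = 0.008866
DIC = [CO2*]/α₀ = 2.830×10^-5 / 0.008866 = 3.19 mmol/kg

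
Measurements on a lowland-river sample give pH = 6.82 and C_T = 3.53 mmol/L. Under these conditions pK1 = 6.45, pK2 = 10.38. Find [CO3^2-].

α₂ = 1 / (1 + [H⁺]/K2 + [H⁺]²/(K1K2)) = 1 / (1 + 10^+3.56 + 10^+3.19)
   = 1 / (1 + 3630.8 + 1548.8) = 1/5180.6 = 0.0001930
[CO3²⁻] = α₂ × DIC = 0.0001930 × 3.53 = 0.000681 mmol/L = 0.681 μmol/L

[CO3²⁻] = 0.681 μmol/L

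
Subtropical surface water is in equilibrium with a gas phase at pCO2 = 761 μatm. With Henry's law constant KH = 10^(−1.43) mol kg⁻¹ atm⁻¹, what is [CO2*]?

KH = 10^(−1.43) = 3.715×10^-2 mol kg⁻¹ atm⁻¹
[CO2*] = KH · pCO2 = 3.715×10^-2 × 761×10^-6 atm = 2.83×10^-5 mol/kg

[CO2*] = 28.3 μmol/kg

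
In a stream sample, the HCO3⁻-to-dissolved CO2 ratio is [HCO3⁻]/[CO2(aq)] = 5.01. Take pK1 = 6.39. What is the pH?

pH = 7.09

From K1 = [H⁺][HCO3⁻]/[CO2(aq)]:  pH = pK1 + log₁₀([HCO3⁻]/[CO2(aq)])
log₁₀(5.01) = +0.700
pH = 6.39 + (+0.700) = 7.09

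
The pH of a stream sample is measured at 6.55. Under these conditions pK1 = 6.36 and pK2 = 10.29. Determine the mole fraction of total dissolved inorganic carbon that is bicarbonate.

α₁ = 0.608

α₁ = 1 / (1 + [H⁺]/K1 + K2/[H⁺]) = 1 / (1 + 10^-0.19 + 10^-3.74)
   = 1 / (1 + 0.64565 + 0.00018197) = 1/1.6458 = 0.6076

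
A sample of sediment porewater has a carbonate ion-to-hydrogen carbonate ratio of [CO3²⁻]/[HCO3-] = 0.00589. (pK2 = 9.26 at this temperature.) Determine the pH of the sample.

pH = 7.03

From K2 = [H⁺][CO3²⁻]/[HCO3-]:  pH = pK2 + log₁₀([CO3²⁻]/[HCO3-])
log₁₀(0.00589) = -2.230
pH = 9.26 + (-2.230) = 7.03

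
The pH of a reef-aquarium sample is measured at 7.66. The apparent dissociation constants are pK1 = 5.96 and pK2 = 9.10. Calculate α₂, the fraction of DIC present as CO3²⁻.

α₂ = 1 / (1 + [H⁺]/K2 + [H⁺]²/(K1K2)) = 1 / (1 + 10^+1.44 + 10^-0.26)
   = 1 / (1 + 27.542 + 0.54954) = 1/29.092 = 0.03437

α₂ = 0.0344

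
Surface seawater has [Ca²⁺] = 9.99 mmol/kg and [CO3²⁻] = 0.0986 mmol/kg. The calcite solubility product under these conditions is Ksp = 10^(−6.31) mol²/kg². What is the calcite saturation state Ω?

Ksp = 10^(−6.31) = 4.898×10^-7
Ω = [Ca²⁺][CO3²⁻]/Ksp = (9.99×10^-3)(0.0986×10^-3) / 4.898×10^-7 = 2.01

Ω = 2.01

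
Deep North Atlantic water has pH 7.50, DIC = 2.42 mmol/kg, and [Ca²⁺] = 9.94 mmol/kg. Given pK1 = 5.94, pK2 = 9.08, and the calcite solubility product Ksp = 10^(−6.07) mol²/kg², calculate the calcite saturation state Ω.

Ω = 0.705

α₂ = 1 / (1 + [H⁺]/K2 + [H⁺]²/(K1K2)) = 1 / (1 + 10^+1.58 + 10^+0.02)
   = 1 / (1 + 38.019 + 1.0471) = 1/40.066 = 0.02496
[CO3²⁻] = α₂ × DIC = 0.02496 × 2.42 = 0.06040 mmol/kg
Ksp = 10^(−6.07) = 8.511×10^-7
Ω = [Ca²⁺][CO3²⁻]/Ksp = (9.94×10^-3)(6.040×10^-5) / 8.511×10^-7 = 0.705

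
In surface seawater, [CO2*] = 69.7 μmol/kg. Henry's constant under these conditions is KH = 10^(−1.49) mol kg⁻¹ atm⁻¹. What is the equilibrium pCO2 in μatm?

pCO2 = 2150 μatm

KH = 10^(−1.49) = 3.236×10^-2 mol kg⁻¹ atm⁻¹
pCO2 = [CO2*]/KH = 69.7×10^-6 / 3.236×10^-2 = 2.15×10^-3 atm = 2150 μatm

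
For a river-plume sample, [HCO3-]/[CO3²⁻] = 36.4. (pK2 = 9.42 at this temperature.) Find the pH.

From K2 = [H⁺][CO3²⁻]/[HCO3-]:  pH = pK2 − log₁₀([HCO3-]/[CO3²⁻])
log₁₀(36.4) = +1.561
pH = 9.42 − (+1.561) = 7.86

pH = 7.86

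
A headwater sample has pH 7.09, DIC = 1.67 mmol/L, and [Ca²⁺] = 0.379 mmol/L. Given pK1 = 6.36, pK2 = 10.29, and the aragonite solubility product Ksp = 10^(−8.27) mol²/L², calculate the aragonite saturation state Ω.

Ω = 0.0627

α₂ = 1 / (1 + [H⁺]/K2 + [H⁺]²/(K1K2)) = 1 / (1 + 10^+3.20 + 10^+2.47)
   = 1 / (1 + 1584.9 + 295.12) = 1/1881.0 = 0.0005316
[CO3²⁻] = α₂ × DIC = 0.0005316 × 1.67 = 0.0008878 mmol/L = 0.8878 μmol/L
Ksp = 10^(−8.27) = 5.370×10^-9
Ω = [Ca²⁺][CO3²⁻]/Ksp = (0.379×10^-3)(8.878×10^-7) / 5.370×10^-9 = 0.0627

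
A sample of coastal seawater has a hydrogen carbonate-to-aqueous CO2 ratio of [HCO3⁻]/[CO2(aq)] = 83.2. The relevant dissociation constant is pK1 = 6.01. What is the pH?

pH = 7.93

From K1 = [H⁺][HCO3⁻]/[CO2(aq)]:  pH = pK1 + log₁₀([HCO3⁻]/[CO2(aq)])
log₁₀(83.2) = +1.920
pH = 6.01 + (+1.920) = 7.93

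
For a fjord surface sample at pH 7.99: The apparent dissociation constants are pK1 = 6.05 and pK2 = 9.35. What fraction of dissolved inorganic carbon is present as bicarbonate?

α₁ = 1 / (1 + [H⁺]/K1 + K2/[H⁺]) = 1 / (1 + 10^-1.94 + 10^-1.36)
   = 1 / (1 + 0.011482 + 0.043652) = 1/1.0551 = 0.9477

α₁ = 0.948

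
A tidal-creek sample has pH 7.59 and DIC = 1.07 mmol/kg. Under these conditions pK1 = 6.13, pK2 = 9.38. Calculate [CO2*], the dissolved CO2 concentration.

α₀ = 1 / (1 + K1/[H⁺] + K1K2/[H⁺]²) = 1 / (1 + 10^+1.46 + 10^-0.33)
   = 1 / (1 + 28.840 + 0.46774) = 1/30.308 = 0.03299
[CO2*] = α₀ × DIC = 0.03299 × 1.07 = 0.0353 mmol/kg

[CO2*] = 0.0353 mmol/kg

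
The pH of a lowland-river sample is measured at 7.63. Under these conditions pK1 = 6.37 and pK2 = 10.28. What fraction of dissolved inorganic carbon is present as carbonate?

α₂ = 1 / (1 + [H⁺]/K2 + [H⁺]²/(K1K2)) = 1 / (1 + 10^+2.65 + 10^+1.39)
   = 1 / (1 + 446.68 + 24.547) = 1/472.23 = 0.002118

α₂ = 0.00212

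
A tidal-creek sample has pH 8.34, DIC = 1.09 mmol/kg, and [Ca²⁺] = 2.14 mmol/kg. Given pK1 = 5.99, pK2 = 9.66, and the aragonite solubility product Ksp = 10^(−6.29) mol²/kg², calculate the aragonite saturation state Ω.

α₂ = 1 / (1 + [H⁺]/K2 + [H⁺]²/(K1K2)) = 1 / (1 + 10^+1.32 + 10^-1.03)
   = 1 / (1 + 20.893 + 0.093325) = 1/21.986 = 0.04548
[CO3²⁻] = α₂ × DIC = 0.04548 × 1.09 = 0.04958 mmol/kg
Ksp = 10^(−6.29) = 5.129×10^-7
Ω = [Ca²⁺][CO3²⁻]/Ksp = (2.14×10^-3)(4.958×10^-5) / 5.129×10^-7 = 0.207

Ω = 0.207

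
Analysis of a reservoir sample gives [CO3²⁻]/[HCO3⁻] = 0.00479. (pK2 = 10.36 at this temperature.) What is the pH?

From K2 = [H⁺][CO3²⁻]/[HCO3⁻]:  pH = pK2 + log₁₀([CO3²⁻]/[HCO3⁻])
log₁₀(0.00479) = -2.320
pH = 10.36 + (-2.320) = 8.04

pH = 8.04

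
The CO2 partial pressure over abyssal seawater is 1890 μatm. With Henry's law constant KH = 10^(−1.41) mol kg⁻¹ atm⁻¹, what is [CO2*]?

KH = 10^(−1.41) = 3.890×10^-2 mol kg⁻¹ atm⁻¹
[CO2*] = KH · pCO2 = 3.890×10^-2 × 1890×10^-6 atm = 7.35×10^-5 mol/kg

[CO2*] = 73.5 μmol/kg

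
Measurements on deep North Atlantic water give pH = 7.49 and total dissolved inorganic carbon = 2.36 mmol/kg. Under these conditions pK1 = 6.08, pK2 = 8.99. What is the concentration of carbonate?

[CO3²⁻] = 0.0697 mmol/kg

α₂ = 1 / (1 + [H⁺]/K2 + [H⁺]²/(K1K2)) = 1 / (1 + 10^+1.50 + 10^+0.09)
   = 1 / (1 + 31.623 + 1.2303) = 1/33.853 = 0.02954
[CO3²⁻] = α₂ × DIC = 0.02954 × 2.36 = 0.0697 mmol/kg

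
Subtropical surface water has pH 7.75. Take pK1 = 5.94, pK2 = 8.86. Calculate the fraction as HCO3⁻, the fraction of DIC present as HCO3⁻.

α₁ = 0.915

α₁ = 1 / (1 + [H⁺]/K1 + K2/[H⁺]) = 1 / (1 + 10^-1.81 + 10^-1.11)
   = 1 / (1 + 0.015488 + 0.077625) = 1/1.0931 = 0.9148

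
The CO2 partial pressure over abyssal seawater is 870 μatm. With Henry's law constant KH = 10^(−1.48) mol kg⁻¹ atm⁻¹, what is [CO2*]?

[CO2*] = 28.8 μmol/kg

KH = 10^(−1.48) = 3.311×10^-2 mol kg⁻¹ atm⁻¹
[CO2*] = KH · pCO2 = 3.311×10^-2 × 870×10^-6 atm = 2.88×10^-5 mol/kg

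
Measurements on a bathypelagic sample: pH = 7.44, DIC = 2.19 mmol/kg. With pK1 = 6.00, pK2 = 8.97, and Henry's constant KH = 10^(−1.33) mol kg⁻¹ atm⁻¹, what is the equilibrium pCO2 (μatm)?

pCO2 = 1590 μatm

α₀ = 1 / (1 + K1/[H⁺] + K1K2/[H⁺]²) = 1 / (1 + 10^+1.44 + 10^-0.09)
   = 1 / (1 + 27.542 + 0.81283) = 1/29.355 = 0.03407
[CO2*] = α₀ × DIC = 0.03407 × 2.19 = 0.07460 mmol/kg
pCO2 = [CO2*]/KH = 7.460×10^-5 / 4.677×10^-2 = 1590 μatm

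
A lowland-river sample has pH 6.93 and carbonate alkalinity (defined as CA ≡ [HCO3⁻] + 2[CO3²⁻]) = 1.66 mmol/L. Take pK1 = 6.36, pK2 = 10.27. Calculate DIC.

DIC = 2.11 mmol/L

CA = [HCO3⁻] + 2[CO3²⁻] = (α₁ + 2α₂)·DIC
At pH 6.93: [H⁺]/K1 = 10^-0.57 = 0.26915, K2/[H⁺] = 10^-3.34 = 0.00045709
α₁ = 1/(1 + 0.26915 + 0.00045709) = 1/1.2696 = 0.7876; α₂ = α₁·K2/[H⁺] = 0.0003600
α₁ + 2α₂ = 0.7884
DIC = CA / (α₁ + 2α₂) = 1.66 / 0.7884 = 2.11 mmol/L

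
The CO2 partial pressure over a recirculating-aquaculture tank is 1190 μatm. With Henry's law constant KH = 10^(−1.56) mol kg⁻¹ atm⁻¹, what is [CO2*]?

KH = 10^(−1.56) = 2.754×10^-2 mol kg⁻¹ atm⁻¹
[CO2*] = KH · pCO2 = 2.754×10^-2 × 1190×10^-6 atm = 3.28×10^-5 mol/kg

[CO2*] = 32.8 μmol/kg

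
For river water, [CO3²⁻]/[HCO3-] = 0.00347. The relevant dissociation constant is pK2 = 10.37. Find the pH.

pH = 7.91

From K2 = [H⁺][CO3²⁻]/[HCO3-]:  pH = pK2 + log₁₀([CO3²⁻]/[HCO3-])
log₁₀(0.00347) = -2.460
pH = 10.37 + (-2.460) = 7.91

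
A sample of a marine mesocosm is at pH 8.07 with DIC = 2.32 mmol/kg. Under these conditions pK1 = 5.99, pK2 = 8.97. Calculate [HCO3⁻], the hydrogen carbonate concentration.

α₁ = 1 / (1 + [H⁺]/K1 + K2/[H⁺]) = 1 / (1 + 10^-2.08 + 10^-0.90)
   = 1 / (1 + 0.0083176 + 0.12589) = 1/1.1342 = 0.8817
[HCO3⁻] = α₁ × DIC = 0.8817 × 2.32 = 2.05 mmol/kg

[HCO3⁻] = 2.05 mmol/kg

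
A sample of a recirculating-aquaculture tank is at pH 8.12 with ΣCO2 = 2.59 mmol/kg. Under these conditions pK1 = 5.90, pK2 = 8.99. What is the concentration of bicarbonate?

α₁ = 1 / (1 + [H⁺]/K1 + K2/[H⁺]) = 1 / (1 + 10^-2.22 + 10^-0.87)
   = 1 / (1 + 0.0060256 + 0.13490) = 1/1.1409 = 0.8765
[HCO3⁻] = α₁ × DIC = 0.8765 × 2.59 = 2.27 mmol/kg

[HCO3⁻] = 2.27 mmol/kg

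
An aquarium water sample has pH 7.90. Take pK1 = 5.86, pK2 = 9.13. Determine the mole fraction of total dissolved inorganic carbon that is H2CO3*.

α₀ = 0.00854

α₀ = 1 / (1 + K1/[H⁺] + K1K2/[H⁺]²) = 1 / (1 + 10^+2.04 + 10^+0.81)
   = 1 / (1 + 109.65 + 6.4565) = 1/117.10 = 0.008539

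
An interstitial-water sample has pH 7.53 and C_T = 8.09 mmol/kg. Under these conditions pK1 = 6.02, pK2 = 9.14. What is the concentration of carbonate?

[CO3²⁻] = 0.188 mmol/kg

α₂ = 1 / (1 + [H⁺]/K2 + [H⁺]²/(K1K2)) = 1 / (1 + 10^+1.61 + 10^+0.10)
   = 1 / (1 + 40.738 + 1.2589) = 1/42.997 = 0.02326
[CO3²⁻] = α₂ × DIC = 0.02326 × 8.09 = 0.188 mmol/kg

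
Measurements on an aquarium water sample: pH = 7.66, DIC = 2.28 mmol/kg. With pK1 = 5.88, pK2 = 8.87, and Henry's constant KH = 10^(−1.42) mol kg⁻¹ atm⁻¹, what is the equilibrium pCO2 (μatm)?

α₀ = 1 / (1 + K1/[H⁺] + K1K2/[H⁺]²) = 1 / (1 + 10^+1.78 + 10^+0.57)
   = 1 / (1 + 60.256 + 3.7154) = 1/64.971 = 0.01539
[CO2*] = α₀ × DIC = 0.01539 × 2.28 = 0.03509 mmol/kg
pCO2 = [CO2*]/KH = 3.509×10^-5 / 3.802×10^-2 = 923 μatm

pCO2 = 923 μatm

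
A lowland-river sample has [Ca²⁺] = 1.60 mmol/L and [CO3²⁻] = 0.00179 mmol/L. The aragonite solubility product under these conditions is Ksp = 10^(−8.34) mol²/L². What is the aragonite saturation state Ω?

Ksp = 10^(−8.34) = 4.571×10^-9
Ω = [Ca²⁺][CO3²⁻]/Ksp = (1.60×10^-3)(0.00179×10^-3) / 4.571×10^-9 = 0.627

Ω = 0.627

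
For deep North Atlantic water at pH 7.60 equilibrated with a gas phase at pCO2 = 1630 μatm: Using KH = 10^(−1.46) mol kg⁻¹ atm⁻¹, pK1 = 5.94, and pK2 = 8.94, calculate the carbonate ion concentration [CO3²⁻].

[CO2*] = KH · pCO2 = 10^(−1.46) × 1630×10^-6 = 5.652×10^-5 mol/kg
α₀ = 1/(1 + K1/[H⁺] + K1K2/[H⁺]²) = 1/(1 + 10^+1.66 + 10^+0.32) = 0.02049
DIC = [CO2*]/α₀ = 5.652×10^-5 / 0.02049 = 2.758 mmol/kg
[CO3²⁻] = α₂·DIC; α₂ = 0.04282, so [CO3²⁻] = 0.04282 × 2.758 = 0.118 mmol/kg

[CO3²⁻] = 0.118 mmol/kg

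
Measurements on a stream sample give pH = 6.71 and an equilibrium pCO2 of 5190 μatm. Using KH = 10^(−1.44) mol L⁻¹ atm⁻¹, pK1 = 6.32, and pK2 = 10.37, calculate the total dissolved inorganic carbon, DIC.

[CO2*] = KH · pCO2 = 10^(−1.44) × 5190×10^-6 = 1.884×10^-4 mol/L
α₀ = 1/(1 + K1/[H⁺] + K1K2/[H⁺]²) = 1/(1 + 10^+0.39 + 10^-3.27) = 0.2894
DIC = [CO2*]/α₀ = 1.884×10^-4 / 0.2894 = 0.651 mmol/L

DIC = 0.651 mmol/L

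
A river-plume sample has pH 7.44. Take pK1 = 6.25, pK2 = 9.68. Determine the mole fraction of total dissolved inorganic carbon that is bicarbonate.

α₁ = 0.934

α₁ = 1 / (1 + [H⁺]/K1 + K2/[H⁺]) = 1 / (1 + 10^-1.19 + 10^-2.24)
   = 1 / (1 + 0.064565 + 0.0057544) = 1/1.0703 = 0.9343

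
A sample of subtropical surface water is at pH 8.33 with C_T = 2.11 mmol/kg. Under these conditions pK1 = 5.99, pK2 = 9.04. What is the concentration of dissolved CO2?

[CO2*] = 8.04 μmol/kg

α₀ = 1 / (1 + K1/[H⁺] + K1K2/[H⁺]²) = 1 / (1 + 10^+2.34 + 10^+1.63)
   = 1 / (1 + 218.78 + 42.658) = 1/262.43 = 0.003810
[CO2*] = α₀ × DIC = 0.003810 × 2.11 = 0.00804 mmol/kg = 8.04 μmol/kg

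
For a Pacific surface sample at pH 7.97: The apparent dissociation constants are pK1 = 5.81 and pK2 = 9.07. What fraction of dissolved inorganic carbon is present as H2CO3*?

α₀ = 0.00637

α₀ = 1 / (1 + K1/[H⁺] + K1K2/[H⁺]²) = 1 / (1 + 10^+2.16 + 10^+1.06)
   = 1 / (1 + 144.54 + 11.482) = 1/157.03 = 0.006368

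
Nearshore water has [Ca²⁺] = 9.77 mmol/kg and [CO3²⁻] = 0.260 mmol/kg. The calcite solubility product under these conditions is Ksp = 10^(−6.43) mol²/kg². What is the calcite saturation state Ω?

Ω = 6.84

Ksp = 10^(−6.43) = 3.715×10^-7
Ω = [Ca²⁺][CO3²⁻]/Ksp = (9.77×10^-3)(0.260×10^-3) / 3.715×10^-7 = 6.84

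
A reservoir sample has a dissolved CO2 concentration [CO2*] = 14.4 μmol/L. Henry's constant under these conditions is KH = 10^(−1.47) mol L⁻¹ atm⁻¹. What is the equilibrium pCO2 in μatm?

KH = 10^(−1.47) = 3.388×10^-2 mol L⁻¹ atm⁻¹
pCO2 = [CO2*]/KH = 14.4×10^-6 / 3.388×10^-2 = 4.25×10^-4 atm = 425 μatm

pCO2 = 425 μatm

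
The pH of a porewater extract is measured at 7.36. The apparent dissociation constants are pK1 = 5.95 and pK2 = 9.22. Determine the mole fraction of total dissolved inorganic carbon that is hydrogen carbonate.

α₁ = 0.950

α₁ = 1 / (1 + [H⁺]/K1 + K2/[H⁺]) = 1 / (1 + 10^-1.41 + 10^-1.86)
   = 1 / (1 + 0.038905 + 0.013804) = 1/1.0527 = 0.9499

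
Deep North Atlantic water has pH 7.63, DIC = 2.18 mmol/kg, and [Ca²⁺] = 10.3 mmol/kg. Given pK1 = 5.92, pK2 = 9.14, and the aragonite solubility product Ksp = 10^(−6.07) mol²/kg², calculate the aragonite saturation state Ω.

Ω = 0.776

α₂ = 1 / (1 + [H⁺]/K2 + [H⁺]²/(K1K2)) = 1 / (1 + 10^+1.51 + 10^-0.20)
   = 1 / (1 + 32.359 + 0.63096) = 1/33.990 = 0.02942
[CO3²⁻] = α₂ × DIC = 0.02942 × 2.18 = 0.06414 mmol/kg
Ksp = 10^(−6.07) = 8.511×10^-7
Ω = [Ca²⁺][CO3²⁻]/Ksp = (10.3×10^-3)(6.414×10^-5) / 8.511×10^-7 = 0.776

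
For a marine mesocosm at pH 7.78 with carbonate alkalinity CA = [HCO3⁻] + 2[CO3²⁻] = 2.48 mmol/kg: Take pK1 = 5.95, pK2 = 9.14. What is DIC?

CA = [HCO3⁻] + 2[CO3²⁻] = (α₁ + 2α₂)·DIC
At pH 7.78: [H⁺]/K1 = 10^-1.83 = 0.014791, K2/[H⁺] = 10^-1.36 = 0.043652
α₁ = 1/(1 + 0.014791 + 0.043652) = 1/1.0584 = 0.9448; α₂ = α₁·K2/[H⁺] = 0.04124
α₁ + 2α₂ = 1.0273
DIC = CA / (α₁ + 2α₂) = 2.48 / 1.0273 = 2.41 mmol/kg

DIC = 2.41 mmol/kg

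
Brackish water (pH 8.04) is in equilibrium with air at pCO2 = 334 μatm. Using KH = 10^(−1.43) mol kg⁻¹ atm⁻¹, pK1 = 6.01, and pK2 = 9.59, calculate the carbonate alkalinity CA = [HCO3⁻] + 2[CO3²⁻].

[CO2*] = KH · pCO2 = 10^(−1.43) × 334×10^-6 = 1.241×10^-5 mol/kg
α₀ = 1/(1 + K1/[H⁺] + K1K2/[H⁺]²) = 1/(1 + 10^+2.03 + 10^+0.48) = 0.008995
DIC = [CO2*]/α₀ = 1.241×10^-5 / 0.008995 = 1.380 mmol/kg
CA = (α₁ + 2α₂)·DIC = (0.9638 + 2×0.02716) × 1.380 = 1.40 mmol/kg

CA = 1.40 mmol/kg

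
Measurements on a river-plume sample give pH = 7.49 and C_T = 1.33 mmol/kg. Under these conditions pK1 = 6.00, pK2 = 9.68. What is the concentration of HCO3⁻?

α₁ = 1 / (1 + [H⁺]/K1 + K2/[H⁺]) = 1 / (1 + 10^-1.49 + 10^-2.19)
   = 1 / (1 + 0.032359 + 0.0064565) = 1/1.0388 = 0.9626
[HCO3⁻] = α₁ × DIC = 0.9626 × 1.33 = 1.28 mmol/kg

[HCO3⁻] = 1.28 mmol/kg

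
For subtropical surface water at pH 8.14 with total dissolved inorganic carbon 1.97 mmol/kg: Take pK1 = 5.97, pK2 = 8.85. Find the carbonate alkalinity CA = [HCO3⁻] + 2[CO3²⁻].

CA = [HCO3⁻] + 2[CO3²⁻] = (α₁ + 2α₂)·DIC
At pH 8.14: [H⁺]/K1 = 10^-2.17 = 0.0067608, K2/[H⁺] = 10^-0.71 = 0.19498
α₁ = 1/(1 + 0.0067608 + 0.19498) = 1/1.2017 = 0.8321; α₂ = α₁·K2/[H⁺] = 0.1623
α₁ + 2α₂ = 1.1566
CA = 1.1566 × 1.97 = 2.28 mmol/kg

CA = 2.28 mmol/kg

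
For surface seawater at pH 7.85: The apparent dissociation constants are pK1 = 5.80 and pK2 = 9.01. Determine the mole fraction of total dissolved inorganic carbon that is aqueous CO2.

α₀ = 1 / (1 + K1/[H⁺] + K1K2/[H⁺]²) = 1 / (1 + 10^+2.05 + 10^+0.89)
   = 1 / (1 + 112.20 + 7.7625) = 1/120.96 = 0.008267

α₀ = 0.00827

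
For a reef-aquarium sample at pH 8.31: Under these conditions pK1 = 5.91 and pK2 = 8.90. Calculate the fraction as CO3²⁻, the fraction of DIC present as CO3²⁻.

α₂ = 1 / (1 + [H⁺]/K2 + [H⁺]²/(K1K2)) = 1 / (1 + 10^+0.59 + 10^-1.81)
   = 1 / (1 + 3.8905 + 0.015488) = 1/4.9059 = 0.2038

α₂ = 0.204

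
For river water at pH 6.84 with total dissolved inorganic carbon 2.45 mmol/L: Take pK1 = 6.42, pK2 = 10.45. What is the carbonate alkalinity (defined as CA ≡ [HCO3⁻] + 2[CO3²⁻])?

CA = [HCO3⁻] + 2[CO3²⁻] = (α₁ + 2α₂)·DIC
At pH 6.84: [H⁺]/K1 = 10^-0.42 = 0.38019, K2/[H⁺] = 10^-3.61 = 0.00024547
α₁ = 1/(1 + 0.38019 + 0.00024547) = 1/1.3804 = 0.7244; α₂ = α₁·K2/[H⁺] = 0.0001778
α₁ + 2α₂ = 0.7248
CA = 0.7248 × 2.45 = 1.78 mmol/L

CA = 1.78 mmol/L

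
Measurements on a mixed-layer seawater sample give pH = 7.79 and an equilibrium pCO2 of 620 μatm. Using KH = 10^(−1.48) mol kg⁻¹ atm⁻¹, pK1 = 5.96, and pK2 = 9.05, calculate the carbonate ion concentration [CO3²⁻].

[CO2*] = KH · pCO2 = 10^(−1.48) × 620×10^-6 = 2.053×10^-5 mol/kg
α₀ = 1/(1 + K1/[H⁺] + K1K2/[H⁺]²) = 1/(1 + 10^+1.83 + 10^+0.57) = 0.01383
DIC = [CO2*]/α₀ = 2.053×10^-5 / 0.01383 = 1.485 mmol/kg
[CO3²⁻] = α₂·DIC; α₂ = 0.05137, so [CO3²⁻] = 0.05137 × 1.485 = 0.0763 mmol/kg

[CO3²⁻] = 0.0763 mmol/kg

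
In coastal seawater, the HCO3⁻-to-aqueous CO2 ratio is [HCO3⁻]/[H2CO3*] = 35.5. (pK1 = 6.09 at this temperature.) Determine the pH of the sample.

From K1 = [H⁺][HCO3⁻]/[H2CO3*]:  pH = pK1 + log₁₀([HCO3⁻]/[H2CO3*])
log₁₀(35.5) = +1.550
pH = 6.09 + (+1.550) = 7.64

pH = 7.64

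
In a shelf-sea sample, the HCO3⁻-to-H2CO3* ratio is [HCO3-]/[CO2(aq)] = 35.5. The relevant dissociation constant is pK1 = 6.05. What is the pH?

From K1 = [H⁺][HCO3-]/[CO2(aq)]:  pH = pK1 + log₁₀([HCO3-]/[CO2(aq)])
log₁₀(35.5) = +1.550
pH = 6.05 + (+1.550) = 7.60

pH = 7.60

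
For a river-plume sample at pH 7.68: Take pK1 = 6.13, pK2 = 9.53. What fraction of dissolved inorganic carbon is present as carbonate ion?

α₂ = 0.0136

α₂ = 1 / (1 + [H⁺]/K2 + [H⁺]²/(K1K2)) = 1 / (1 + 10^+1.85 + 10^+0.30)
   = 1 / (1 + 70.795 + 1.9953) = 1/73.790 = 0.01355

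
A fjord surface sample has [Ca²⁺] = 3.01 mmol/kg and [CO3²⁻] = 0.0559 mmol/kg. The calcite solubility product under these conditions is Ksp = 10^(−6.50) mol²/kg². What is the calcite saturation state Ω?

Ω = 0.532

Ksp = 10^(−6.50) = 3.162×10^-7
Ω = [Ca²⁺][CO3²⁻]/Ksp = (3.01×10^-3)(0.0559×10^-3) / 3.162×10^-7 = 0.532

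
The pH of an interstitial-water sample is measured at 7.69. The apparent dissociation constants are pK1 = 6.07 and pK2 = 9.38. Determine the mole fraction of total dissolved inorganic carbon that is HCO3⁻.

α₁ = 1 / (1 + [H⁺]/K1 + K2/[H⁺]) = 1 / (1 + 10^-1.62 + 10^-1.69)
   = 1 / (1 + 0.023988 + 0.020417) = 1/1.0444 = 0.9575

α₁ = 0.957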